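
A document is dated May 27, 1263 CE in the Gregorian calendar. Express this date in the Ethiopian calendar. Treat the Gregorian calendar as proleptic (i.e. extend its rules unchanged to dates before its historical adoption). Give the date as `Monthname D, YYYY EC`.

Ginbot 25, 1255 EC

Julian Day Number of the source date = 2182508.
Converting JDN 2182508 to the Ethiopian calendar gives 25 Ginbot 1255 EC.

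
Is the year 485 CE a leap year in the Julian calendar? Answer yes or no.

485 mod 4 = 1, so it is a common year in the Julian calendar.

no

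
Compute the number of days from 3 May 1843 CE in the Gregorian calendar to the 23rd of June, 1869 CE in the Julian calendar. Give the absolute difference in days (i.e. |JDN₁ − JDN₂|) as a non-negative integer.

JDN of the first date = 2394324.
JDN of the second date = 2403884.
|2403884 − 2394324| = 9560.

9560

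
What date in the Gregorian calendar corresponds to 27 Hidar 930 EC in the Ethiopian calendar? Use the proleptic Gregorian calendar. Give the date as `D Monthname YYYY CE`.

Julian Day Number of the source date = 2063624.
Converting JDN 2063624 to the Gregorian calendar gives 28 November 937 CE.

28 November 937 CE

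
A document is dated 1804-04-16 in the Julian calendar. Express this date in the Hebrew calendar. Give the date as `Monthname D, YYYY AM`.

Iyar 17, 5564 AM

Both dates share Julian Day Number 2380075; in the Hebrew calendar that is 17 Iyar 5564 AM.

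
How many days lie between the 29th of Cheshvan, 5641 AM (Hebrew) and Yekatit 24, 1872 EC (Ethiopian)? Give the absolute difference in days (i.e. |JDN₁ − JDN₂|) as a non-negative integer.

First date → JDN 2408023; second date → JDN 2407777.
The interval is |2408023 − 2407777| = 246 days.

246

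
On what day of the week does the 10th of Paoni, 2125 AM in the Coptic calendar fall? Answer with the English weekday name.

This is JDN 2601100 (20 June 2409 Gregorian).
JDN 2601100 mod 7 = 5, and JDN 0 was a Monday, so this is a Saturday.

Saturday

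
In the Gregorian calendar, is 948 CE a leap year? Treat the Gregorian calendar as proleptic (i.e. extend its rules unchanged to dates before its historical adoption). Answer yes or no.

yes

948 is divisible by 4 and not by 100, so it is a leap year.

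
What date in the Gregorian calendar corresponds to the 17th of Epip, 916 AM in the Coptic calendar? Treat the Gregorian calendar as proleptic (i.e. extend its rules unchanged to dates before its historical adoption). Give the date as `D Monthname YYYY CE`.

18 July 1200 CE

Julian Day Number of the source date = 2159550.
Converting JDN 2159550 to the Gregorian calendar gives 18 July 1200 CE.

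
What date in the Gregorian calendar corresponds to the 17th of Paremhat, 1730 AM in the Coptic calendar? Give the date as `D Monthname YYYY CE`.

Julian Day Number of the source date = 2456743.
Converting JDN 2456743 to the Gregorian calendar gives 26 March 2014 CE.

26 March 2014 CE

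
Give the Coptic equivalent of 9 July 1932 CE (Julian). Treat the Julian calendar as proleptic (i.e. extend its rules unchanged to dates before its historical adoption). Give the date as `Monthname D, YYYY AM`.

Epip 15, 1648 AM

Both dates share Julian Day Number 2426911; in the Coptic calendar that is 15 Epip 1648 AM.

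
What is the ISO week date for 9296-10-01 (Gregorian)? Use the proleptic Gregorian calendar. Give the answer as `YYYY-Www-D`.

9296-W40-1

The weekday is Monday (ISO weekday 1).
That Monday belongs to ISO week 40 of ISO year 9296.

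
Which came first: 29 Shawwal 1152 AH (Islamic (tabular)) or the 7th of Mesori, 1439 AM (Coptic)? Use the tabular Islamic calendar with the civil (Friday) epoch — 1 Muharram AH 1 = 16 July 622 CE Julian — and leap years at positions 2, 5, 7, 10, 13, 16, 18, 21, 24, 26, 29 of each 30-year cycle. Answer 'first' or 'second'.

second

The two dates have Julian Day Numbers 2356610 and 2350595 respectively.
Since 2350595 < 2356610, the second date comes first.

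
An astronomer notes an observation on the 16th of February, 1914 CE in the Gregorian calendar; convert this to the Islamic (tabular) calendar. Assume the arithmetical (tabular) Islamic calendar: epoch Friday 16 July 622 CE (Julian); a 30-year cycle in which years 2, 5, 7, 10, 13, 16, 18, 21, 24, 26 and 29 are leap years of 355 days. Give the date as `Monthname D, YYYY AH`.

Rabi' al-Awwal 20, 1332 AH

Julian Day Number of the source date = 2420180.
Converting JDN 2420180 to the tabular Islamic calendar gives 20 Rabi' al-Awwal 1332 AH.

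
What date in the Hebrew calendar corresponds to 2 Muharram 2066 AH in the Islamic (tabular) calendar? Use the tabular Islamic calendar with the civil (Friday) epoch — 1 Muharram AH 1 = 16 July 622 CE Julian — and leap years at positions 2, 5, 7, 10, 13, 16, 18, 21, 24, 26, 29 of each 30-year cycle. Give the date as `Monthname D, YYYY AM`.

Both dates share Julian Day Number 2680208; in the Hebrew calendar that is 2 Shevat 6386 AM.

Shevat 2, 6386 AM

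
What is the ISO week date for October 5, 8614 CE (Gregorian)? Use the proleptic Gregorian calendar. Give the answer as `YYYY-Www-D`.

8614-W40-3

The weekday is Wednesday (ISO weekday 3).
That Wednesday belongs to ISO week 40 of ISO year 8614.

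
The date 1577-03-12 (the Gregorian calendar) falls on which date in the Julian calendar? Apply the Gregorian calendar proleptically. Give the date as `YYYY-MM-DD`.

The Julian–Gregorian offset here is 10 days (Julian trailing).
12 March 1577 Gregorian − 10 days → 2 March 1577 Julian.

1577-03-02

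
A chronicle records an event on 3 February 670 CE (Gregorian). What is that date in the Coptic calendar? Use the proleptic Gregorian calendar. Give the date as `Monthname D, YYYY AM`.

Both dates share Julian Day Number 1965806; in the Coptic calendar that is 6 Meshir 386 AM.

Meshir 6, 386 AM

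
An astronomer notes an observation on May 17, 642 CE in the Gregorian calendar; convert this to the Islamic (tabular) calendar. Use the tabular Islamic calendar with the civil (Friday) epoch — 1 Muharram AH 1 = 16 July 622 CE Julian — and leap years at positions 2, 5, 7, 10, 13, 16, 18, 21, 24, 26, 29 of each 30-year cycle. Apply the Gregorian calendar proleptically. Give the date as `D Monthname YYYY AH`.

8 Jumada al-Thani 21 AH

Both dates share Julian Day Number 1955682; in the tabular Islamic calendar that is 8 Jumada al-Thani 21 AH.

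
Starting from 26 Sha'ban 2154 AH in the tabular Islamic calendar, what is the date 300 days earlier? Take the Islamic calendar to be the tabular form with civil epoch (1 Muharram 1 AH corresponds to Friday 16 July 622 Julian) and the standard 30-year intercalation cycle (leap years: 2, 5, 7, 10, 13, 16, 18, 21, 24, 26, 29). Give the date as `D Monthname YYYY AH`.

21 Shawwal 2153 AH

The starting date is JDN 2711623; 2711623 − 300 = 2711323.
JDN 2711323 corresponds to 21 Shawwal 2153 AH.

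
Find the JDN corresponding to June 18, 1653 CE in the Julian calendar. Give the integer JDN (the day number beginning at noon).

2324985

In the Gregorian calendar the same day is 28 June 1653.
JDN 2451545 is 1 January 2000 CE (Gregorian); the target day is −126560 days from there, so JDN = 2324985.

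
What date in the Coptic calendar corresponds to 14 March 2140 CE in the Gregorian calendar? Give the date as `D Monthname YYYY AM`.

4 Paremhat 1856 AM

Both dates share Julian Day Number 2502752; in the Coptic calendar that is 4 Paremhat 1856 AM.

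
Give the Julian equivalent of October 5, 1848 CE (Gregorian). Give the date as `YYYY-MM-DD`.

For dates in this range the Gregorian date is 12 days ahead of the Julian.
5 October 1848 Gregorian − 12 days → 23 September 1848 Julian.

1848-09-23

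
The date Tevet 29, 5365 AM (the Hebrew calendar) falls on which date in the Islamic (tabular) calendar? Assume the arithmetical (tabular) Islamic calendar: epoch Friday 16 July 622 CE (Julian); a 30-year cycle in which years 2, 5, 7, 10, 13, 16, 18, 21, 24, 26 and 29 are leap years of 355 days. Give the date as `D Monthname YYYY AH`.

28 Sha'ban 1013 AH

Both dates share Julian Day Number 2307293; in the tabular Islamic calendar that is 28 Sha'ban 1013 AH.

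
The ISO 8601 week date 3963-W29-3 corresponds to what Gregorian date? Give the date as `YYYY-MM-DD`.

3963-07-17

ISO week 1 of 3963 is the week containing the first Thursday of 3963.
Week 29, day 3 (Wednesday) lands on 3963-07-17.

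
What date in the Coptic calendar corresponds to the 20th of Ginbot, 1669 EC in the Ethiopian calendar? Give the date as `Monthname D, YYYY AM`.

Pashons 20, 1393 AM

Julian Day Number of the source date = 2333717.
Converting JDN 2333717 to the Coptic calendar gives 20 Pashons 1393 AM.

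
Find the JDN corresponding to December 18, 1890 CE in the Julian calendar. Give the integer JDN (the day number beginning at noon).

Equivalently 30 December 1890 (Gregorian).
JDN 2400001 is 17 November 1858 CE (Gregorian), MJD 0; the target day is +11731 days from there, so JDN = 2411732.

2411732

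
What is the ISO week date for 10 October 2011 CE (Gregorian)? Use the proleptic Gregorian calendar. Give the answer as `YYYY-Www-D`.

The weekday is Monday (ISO weekday 1).
That Monday belongs to ISO week 41 of ISO year 2011.

2011-W41-1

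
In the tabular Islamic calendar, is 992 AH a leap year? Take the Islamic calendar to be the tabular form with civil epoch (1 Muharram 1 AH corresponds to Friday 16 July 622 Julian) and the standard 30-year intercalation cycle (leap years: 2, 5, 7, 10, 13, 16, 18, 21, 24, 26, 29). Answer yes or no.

yes

Year 992 AH is year 2 of its 30-year cycle; leap positions are 2, 5, 7, 10, 13, 16, 18, 21, 24, 26, 29, so it is a leap year (355 days).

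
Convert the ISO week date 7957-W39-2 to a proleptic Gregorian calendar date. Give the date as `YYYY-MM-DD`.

7957-09-24

ISO week 1 of 7957 is the week containing the first Thursday of 7957.
Week 39, day 2 (Tuesday) lands on 7957-09-24.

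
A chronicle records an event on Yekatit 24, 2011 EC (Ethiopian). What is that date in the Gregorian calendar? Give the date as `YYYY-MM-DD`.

2019-03-03

Both dates share Julian Day Number 2458546; in the Gregorian calendar that is 3 March 2019 CE.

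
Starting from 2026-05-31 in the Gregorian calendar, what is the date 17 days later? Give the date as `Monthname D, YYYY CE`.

June 17, 2026 CE

The starting date is JDN 2461192; 2461192 + 17 = 2461209.
JDN 2461209 corresponds to June 17, 2026 CE.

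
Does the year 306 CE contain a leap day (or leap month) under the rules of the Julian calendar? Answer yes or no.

no

306 mod 4 = 2, so it is a common year in the Julian calendar.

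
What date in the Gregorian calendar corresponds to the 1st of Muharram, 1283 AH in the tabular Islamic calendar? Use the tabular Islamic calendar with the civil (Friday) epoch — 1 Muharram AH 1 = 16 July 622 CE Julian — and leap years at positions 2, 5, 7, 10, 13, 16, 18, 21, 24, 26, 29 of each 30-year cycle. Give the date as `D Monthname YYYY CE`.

Both dates share Julian Day Number 2402738; in the Gregorian calendar that is 16 May 1866 CE.

16 May 1866 CE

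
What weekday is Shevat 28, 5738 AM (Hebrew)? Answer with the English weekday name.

In the Gregorian calendar this is 5 February 1978 (JDN 2443545).
Since JDN mod 7 = 6 (0 = Monday), the day is Sunday.

Sunday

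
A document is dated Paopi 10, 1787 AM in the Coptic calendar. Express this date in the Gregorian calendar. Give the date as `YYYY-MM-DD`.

2070-10-20

Julian Day Number of the source date = 2477405.
Converting JDN 2477405 to the Gregorian calendar gives 20 October 2070 CE.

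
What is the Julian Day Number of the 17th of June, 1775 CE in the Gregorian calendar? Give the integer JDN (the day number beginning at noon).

2369533

JDN 2299161 is 15 October 1582 CE (Gregorian); the target day is +70372 days from there, so JDN = 2369533.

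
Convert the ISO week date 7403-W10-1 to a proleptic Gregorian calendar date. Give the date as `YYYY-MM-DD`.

ISO week 1 of 7403 is the week containing the first Thursday of 7403.
Week 10, day 1 (Monday) lands on 7403-03-07.

7403-03-07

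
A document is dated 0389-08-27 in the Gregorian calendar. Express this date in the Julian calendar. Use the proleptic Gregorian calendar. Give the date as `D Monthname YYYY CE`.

At this point the Julian calendar is 1 day behind the Gregorian.
27 August 389 Gregorian − 1 day → 26 August 389 Julian.

26 August 389 CE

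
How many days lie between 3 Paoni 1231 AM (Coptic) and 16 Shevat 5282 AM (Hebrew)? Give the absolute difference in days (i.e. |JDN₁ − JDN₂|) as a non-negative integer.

JDN of the first date = 2274559.
JDN of the second date = 2276982.
|2276982 − 2274559| = 2423.

2423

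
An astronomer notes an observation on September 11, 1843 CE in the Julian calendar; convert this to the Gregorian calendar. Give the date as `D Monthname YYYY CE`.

23 September 1843 CE

The Julian–Gregorian offset here is 12 days (Julian trailing).
11 September 1843 Julian + 12 days → 23 September 1843 Gregorian.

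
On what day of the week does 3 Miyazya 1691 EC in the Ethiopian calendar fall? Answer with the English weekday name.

Wednesday

In the Gregorian calendar this is 8 April 1699 (JDN 2341705).
Since JDN mod 7 = 2 (0 = Monday), the day is Wednesday.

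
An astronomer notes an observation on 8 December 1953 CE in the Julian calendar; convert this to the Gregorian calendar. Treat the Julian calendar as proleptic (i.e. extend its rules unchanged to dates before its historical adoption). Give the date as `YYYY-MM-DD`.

1953-12-21

For dates in this range the Gregorian date is 13 days ahead of the Julian.
8 December 1953 Julian + 13 days → 21 December 1953 Gregorian.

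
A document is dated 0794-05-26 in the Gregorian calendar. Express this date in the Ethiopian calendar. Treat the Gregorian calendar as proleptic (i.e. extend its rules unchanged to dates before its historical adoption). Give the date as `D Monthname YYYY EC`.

27 Ginbot 786 EC

Julian Day Number of the source date = 2011208.
Converting JDN 2011208 to the Ethiopian calendar gives 27 Ginbot 786 EC.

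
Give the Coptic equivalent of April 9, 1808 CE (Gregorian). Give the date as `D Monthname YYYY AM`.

2 Parmouti 1524 AM

Julian Day Number of the source date = 2381517.
Converting JDN 2381517 to the Coptic calendar gives 2 Parmouti 1524 AM.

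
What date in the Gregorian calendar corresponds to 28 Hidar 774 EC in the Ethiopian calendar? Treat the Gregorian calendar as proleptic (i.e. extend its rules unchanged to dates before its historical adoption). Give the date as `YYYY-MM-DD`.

Julian Day Number of the source date = 2006646.
Converting JDN 2006646 to the Gregorian calendar gives 28 November 781 CE.

0781-11-28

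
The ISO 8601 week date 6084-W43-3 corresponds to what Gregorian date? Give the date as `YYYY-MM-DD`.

6084-10-25

ISO week 1 of 6084 is the week containing the first Thursday of 6084.
Week 43, day 3 (Wednesday) lands on 6084-10-25.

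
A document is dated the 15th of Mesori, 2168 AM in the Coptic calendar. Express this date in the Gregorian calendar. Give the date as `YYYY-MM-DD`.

Julian Day Number of the source date = 2616871.
Converting JDN 2616871 to the Gregorian calendar gives 24 August 2452 CE.

2452-08-24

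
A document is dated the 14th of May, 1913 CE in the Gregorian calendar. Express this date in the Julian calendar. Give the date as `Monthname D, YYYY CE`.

May 1, 1913 CE

The Julian–Gregorian offset here is 13 days (Julian trailing).
14 May 1913 Gregorian − 13 days → 1 May 1913 Julian.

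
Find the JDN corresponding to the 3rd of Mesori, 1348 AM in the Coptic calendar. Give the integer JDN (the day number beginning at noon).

In the Gregorian calendar the same day is 6 August 1632.
JDN 2400001 is 17 November 1858 CE (Gregorian), MJD 0; the target day is −82647 days from there, so JDN = 2317354.

2317354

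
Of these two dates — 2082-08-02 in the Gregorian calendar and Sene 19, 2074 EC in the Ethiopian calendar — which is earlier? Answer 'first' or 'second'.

The two dates have Julian Day Numbers 2481709 and 2481672 respectively.
Since 2481672 < 2481709, the second date comes first.

second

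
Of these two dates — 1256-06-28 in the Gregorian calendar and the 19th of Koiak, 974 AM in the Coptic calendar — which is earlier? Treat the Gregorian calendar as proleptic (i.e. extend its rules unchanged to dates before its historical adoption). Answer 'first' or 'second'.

Converting both to JDN: 2179984 vs 2180526; the smaller is the first.

first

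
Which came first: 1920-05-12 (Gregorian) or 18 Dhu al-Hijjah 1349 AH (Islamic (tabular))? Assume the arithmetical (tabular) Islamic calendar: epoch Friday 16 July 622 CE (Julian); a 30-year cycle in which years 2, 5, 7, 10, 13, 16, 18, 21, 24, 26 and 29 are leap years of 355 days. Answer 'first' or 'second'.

The two dates have Julian Day Numbers 2422457 and 2426468 respectively.
Since 2422457 < 2426468, the first date comes first.

first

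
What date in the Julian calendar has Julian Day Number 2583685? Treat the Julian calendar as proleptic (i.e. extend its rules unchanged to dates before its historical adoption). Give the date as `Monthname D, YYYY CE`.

September 29, 2361 CE

JDN 2583685 is 15 October 2361 in the Gregorian calendar.
In the Julian calendar that day is September 29, 2361 CE.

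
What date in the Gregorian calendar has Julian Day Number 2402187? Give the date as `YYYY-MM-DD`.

Counting from JDN 2299161 = 15 Oct 1582 gives an offset of 103026 days.

1864-11-11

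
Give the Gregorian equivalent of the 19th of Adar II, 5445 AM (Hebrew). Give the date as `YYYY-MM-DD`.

1685-03-25

Julian Day Number of the source date = 2336578.
Converting JDN 2336578 to the Gregorian calendar gives 25 March 1685 CE.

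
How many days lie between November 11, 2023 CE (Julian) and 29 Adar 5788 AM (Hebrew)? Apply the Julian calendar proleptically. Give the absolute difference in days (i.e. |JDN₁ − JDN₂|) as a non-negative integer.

First date → JDN 2460273; second date → JDN 2461858.
The interval is |2460273 − 2461858| = 1585 days.

1585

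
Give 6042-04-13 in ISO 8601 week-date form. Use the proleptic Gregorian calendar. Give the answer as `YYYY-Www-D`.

The weekday is Sunday (ISO weekday 7).
That Sunday belongs to ISO week 15 of ISO year 6042.

6042-W15-7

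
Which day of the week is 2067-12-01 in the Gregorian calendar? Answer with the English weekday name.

Thursday

Since JDN mod 7 = 3 (0 = Monday), the day is Thursday.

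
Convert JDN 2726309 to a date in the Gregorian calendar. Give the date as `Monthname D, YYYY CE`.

JDN 2451545 is 1 Jan 2000; 2726309 is +274764 days from there.

April 12, 2752 CE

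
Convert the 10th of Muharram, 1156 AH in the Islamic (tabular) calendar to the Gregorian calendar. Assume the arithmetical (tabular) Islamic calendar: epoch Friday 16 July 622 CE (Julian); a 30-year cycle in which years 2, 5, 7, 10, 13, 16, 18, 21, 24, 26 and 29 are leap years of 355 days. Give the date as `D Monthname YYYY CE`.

6 March 1743 CE

Both dates share Julian Day Number 2357742; in the Gregorian calendar that is 6 March 1743 CE.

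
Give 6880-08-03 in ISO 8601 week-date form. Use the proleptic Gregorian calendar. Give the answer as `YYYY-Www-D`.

6880-W31-6

The weekday is Saturday (ISO weekday 6).
That Saturday belongs to ISO week 31 of ISO year 6880.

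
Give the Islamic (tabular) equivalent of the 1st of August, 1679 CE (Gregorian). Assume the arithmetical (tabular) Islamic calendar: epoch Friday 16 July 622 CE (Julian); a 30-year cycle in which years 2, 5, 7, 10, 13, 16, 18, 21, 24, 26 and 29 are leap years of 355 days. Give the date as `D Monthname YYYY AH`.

23 Jumada al-Thani 1090 AH

Both dates share Julian Day Number 2334515; in the tabular Islamic calendar that is 23 Jumada al-Thani 1090 AH.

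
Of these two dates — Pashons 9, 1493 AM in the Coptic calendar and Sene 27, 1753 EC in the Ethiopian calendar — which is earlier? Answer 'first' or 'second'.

Converting both to JDN: 2370231 vs 2364435; the smaller is the second.

second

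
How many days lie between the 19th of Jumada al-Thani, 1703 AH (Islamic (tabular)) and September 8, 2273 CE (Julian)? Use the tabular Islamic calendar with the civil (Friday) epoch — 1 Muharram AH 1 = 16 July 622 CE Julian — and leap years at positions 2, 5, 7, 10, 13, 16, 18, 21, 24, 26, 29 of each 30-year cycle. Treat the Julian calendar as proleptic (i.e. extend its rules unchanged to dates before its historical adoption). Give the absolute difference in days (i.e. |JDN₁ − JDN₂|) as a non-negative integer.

JDN of the first date = 2551738.
JDN of the second date = 2551522.
|2551522 − 2551738| = 216.

216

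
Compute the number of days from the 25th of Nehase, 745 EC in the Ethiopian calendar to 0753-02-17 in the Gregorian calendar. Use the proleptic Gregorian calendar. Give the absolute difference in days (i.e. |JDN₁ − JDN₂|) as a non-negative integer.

JDN of the first date = 1996321.
JDN of the second date = 1996135.
|1996135 − 1996321| = 186.

186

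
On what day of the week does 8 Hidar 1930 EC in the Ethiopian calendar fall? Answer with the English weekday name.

Wednesday

In the Gregorian calendar this is 17 November 1937 (JDN 2428855).
2428855 ≡ 2 (mod 7); counting from Monday = 0 gives Wednesday.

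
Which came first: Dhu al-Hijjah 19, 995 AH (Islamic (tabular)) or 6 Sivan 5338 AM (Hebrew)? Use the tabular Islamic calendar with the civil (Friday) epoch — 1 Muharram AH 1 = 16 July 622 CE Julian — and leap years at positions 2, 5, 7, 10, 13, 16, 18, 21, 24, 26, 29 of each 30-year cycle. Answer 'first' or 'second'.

The two dates have Julian Day Numbers 2301023 and 2297554 respectively.
Since 2297554 < 2301023, the second date comes first.

second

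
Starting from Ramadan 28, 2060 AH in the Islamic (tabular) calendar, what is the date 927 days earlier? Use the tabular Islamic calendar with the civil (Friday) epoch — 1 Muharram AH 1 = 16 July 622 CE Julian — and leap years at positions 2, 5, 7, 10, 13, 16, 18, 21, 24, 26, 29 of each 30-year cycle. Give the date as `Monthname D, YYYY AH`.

Safar 16, 2058 AH

JDN of Ramadan 28, 2060 AH = 2678344.
2678344 − 927 = 2677417.
JDN 2677417 in the tabular Islamic calendar is Safar 16, 2058 AH.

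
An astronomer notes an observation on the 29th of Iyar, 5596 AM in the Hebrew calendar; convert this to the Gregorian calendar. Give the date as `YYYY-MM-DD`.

1836-05-16

Both dates share Julian Day Number 2391781; in the Gregorian calendar that is 16 May 1836 CE.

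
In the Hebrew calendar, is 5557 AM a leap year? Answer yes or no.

Hebrew year 5557 is year 9 of its 19-year Metonic cycle; leap years are at positions 3, 6, 8, 11, 14, 17, 19, so it is a common year (12 months).

no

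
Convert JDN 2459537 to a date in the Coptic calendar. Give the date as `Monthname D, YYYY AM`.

Hathor 9, 1738 AM

The Gregorian equivalent of JDN 2459537 is 18 November 2021.
In the Coptic calendar that day is Hathor 9, 1738 AM.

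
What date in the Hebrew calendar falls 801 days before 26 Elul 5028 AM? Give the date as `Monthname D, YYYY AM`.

Tammuz 23, 5026 AM

Counting 801 days back from JDN 2184444 reaches JDN 2183643, which is Tammuz 23, 5026 AM.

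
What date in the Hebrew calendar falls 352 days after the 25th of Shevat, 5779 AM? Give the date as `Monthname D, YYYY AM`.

JDN of the 25th of Shevat, 5779 AM = 2458515.
2458515 + 352 = 2458867.
JDN 2458867 in the Hebrew calendar is Tevet 21, 5780 AM.

Tevet 21, 5780 AM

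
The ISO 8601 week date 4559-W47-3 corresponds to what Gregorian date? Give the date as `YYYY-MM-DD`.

ISO week 1 of 4559 is the week containing the first Thursday of 4559.
Week 47, day 3 (Wednesday) lands on 4559-11-21.

4559-11-21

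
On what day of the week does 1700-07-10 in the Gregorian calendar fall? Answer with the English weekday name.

Since JDN mod 7 = 5 (0 = Monday), the day is Saturday.

Saturday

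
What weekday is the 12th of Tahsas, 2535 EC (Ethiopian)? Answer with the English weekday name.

Tuesday

Equivalently 25 December 2542 Gregorian, JDN 2649865.
JDN 2649865 mod 7 = 1, and JDN 0 was a Monday, so this is a Tuesday.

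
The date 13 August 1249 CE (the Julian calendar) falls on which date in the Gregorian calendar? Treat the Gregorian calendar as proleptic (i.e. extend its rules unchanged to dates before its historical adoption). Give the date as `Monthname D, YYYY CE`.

The Julian–Gregorian offset here is 7 days (Julian trailing).
13 August 1249 Julian + 7 days → 20 August 1249 Gregorian.

August 20, 1249 CE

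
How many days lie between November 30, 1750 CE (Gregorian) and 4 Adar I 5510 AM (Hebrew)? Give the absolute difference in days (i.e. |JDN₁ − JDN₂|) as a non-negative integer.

293

First date → JDN 2360568; second date → JDN 2360275.
The interval is |2360568 − 2360275| = 293 days.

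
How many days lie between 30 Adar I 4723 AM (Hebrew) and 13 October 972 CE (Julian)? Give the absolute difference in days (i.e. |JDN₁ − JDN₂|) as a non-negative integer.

3517

First date → JDN 2072850; second date → JDN 2076367.
The interval is |2072850 − 2076367| = 3517 days.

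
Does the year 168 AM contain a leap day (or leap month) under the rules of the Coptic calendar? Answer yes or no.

168 mod 4 = 0; in the Coptic calendar a year is leap when year mod 4 = 3, so it is a common year.

no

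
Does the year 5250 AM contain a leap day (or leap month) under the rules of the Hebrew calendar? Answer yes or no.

yes

Hebrew year 5250 is year 6 of its 19-year Metonic cycle; leap years are at positions 3, 6, 8, 11, 14, 17, 19, so it is a leap year (13 months).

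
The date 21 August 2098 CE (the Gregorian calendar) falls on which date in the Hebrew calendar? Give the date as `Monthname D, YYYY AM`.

Av 23, 5858 AM

Julian Day Number of the source date = 2487572.
Converting JDN 2487572 to the Hebrew calendar gives 23 Av 5858 AM.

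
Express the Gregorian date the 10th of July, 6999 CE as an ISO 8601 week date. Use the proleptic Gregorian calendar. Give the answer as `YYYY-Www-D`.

6999-W28-3

The weekday is Wednesday (ISO weekday 3).
That Wednesday belongs to ISO week 28 of ISO year 6999.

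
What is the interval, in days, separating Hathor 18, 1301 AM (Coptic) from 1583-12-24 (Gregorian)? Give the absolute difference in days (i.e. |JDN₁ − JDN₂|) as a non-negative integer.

336

First date → JDN 2299932; second date → JDN 2299596.
The interval is |2299932 − 2299596| = 336 days.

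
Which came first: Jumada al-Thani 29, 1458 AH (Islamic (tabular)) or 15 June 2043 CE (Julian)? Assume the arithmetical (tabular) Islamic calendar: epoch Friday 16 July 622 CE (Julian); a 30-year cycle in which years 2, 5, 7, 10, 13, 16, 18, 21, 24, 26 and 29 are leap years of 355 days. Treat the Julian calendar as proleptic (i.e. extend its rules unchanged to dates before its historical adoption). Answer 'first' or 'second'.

The two dates have Julian Day Numbers 2464928 and 2467429 respectively.
Since 2464928 < 2467429, the first date comes first.

first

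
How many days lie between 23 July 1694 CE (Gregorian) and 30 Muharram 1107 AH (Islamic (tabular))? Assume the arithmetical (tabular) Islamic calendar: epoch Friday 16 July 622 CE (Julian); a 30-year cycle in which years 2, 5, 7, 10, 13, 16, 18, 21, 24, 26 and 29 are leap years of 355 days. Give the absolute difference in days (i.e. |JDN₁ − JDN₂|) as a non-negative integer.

First date → JDN 2339985; second date → JDN 2340399.
The interval is |2339985 − 2340399| = 414 days.

414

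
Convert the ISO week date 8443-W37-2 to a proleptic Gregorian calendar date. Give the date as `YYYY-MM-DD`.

8443-09-08

ISO week 1 of 8443 is the week containing the first Thursday of 8443.
Week 37, day 2 (Tuesday) lands on 8443-09-08.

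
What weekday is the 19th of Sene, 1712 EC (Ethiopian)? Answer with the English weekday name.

Monday

In the Gregorian calendar this is 24 June 1720 (JDN 2349452).
2349452 ≡ 0 (mod 7); counting from Monday = 0 gives Monday.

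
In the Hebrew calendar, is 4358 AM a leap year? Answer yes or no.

Hebrew year 4358 is year 7 of its 19-year Metonic cycle; leap years are at positions 3, 6, 8, 11, 14, 17, 19, so it is a common year (12 months).

no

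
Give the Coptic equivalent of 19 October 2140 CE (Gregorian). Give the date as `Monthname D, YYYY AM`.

Julian Day Number of the source date = 2502971.
Converting JDN 2502971 to the Coptic calendar gives 8 Paopi 1857 AM.

Paopi 8, 1857 AM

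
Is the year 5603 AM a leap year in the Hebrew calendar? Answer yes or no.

Hebrew year 5603 is year 17 of its 19-year Metonic cycle; leap years are at positions 3, 6, 8, 11, 14, 17, 19, so it is a leap year (13 months).

yes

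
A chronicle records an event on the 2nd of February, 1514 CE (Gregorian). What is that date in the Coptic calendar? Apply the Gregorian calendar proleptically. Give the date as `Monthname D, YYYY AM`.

Both dates share Julian Day Number 2274069; in the Coptic calendar that is 28 Tobi 1230 AM.

Tobi 28, 1230 AM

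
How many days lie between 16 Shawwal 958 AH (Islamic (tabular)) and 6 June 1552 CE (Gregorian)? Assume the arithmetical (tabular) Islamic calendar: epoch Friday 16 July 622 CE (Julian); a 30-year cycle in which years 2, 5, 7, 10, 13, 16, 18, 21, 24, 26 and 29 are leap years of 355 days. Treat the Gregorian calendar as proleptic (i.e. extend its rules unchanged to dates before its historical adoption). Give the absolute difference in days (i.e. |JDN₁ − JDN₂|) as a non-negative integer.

223

First date → JDN 2287850; second date → JDN 2288073.
The interval is |2287850 − 2288073| = 223 days.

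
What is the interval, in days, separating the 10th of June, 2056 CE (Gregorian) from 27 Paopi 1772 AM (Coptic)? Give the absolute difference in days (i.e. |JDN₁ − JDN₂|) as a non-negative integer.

216

First date → JDN 2472160; second date → JDN 2471944.
The interval is |2472160 − 2471944| = 216 days.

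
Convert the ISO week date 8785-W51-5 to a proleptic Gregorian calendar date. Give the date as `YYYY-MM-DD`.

ISO week 1 of 8785 is the week containing the first Thursday of 8785.
Week 51, day 5 (Friday) lands on 8785-12-20.

8785-12-20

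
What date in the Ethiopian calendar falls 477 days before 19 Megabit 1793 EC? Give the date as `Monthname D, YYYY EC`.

Counting 477 days back from JDN 2378947 reaches JDN 2378470, which is Hidar 27, 1792 EC.

Hidar 27, 1792 EC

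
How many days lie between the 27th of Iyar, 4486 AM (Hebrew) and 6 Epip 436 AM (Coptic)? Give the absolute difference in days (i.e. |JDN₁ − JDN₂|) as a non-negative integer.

2134

First date → JDN 1986353; second date → JDN 1984219.
The interval is |1986353 − 1984219| = 2134 days.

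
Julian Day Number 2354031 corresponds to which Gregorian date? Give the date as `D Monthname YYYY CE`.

6 January 1733 CE

Counting from JDN 2299161 = 15 Oct 1582 gives an offset of 54870 days.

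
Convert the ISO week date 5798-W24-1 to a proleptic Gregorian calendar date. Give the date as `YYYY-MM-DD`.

ISO week 1 of 5798 is the week containing the first Thursday of 5798.
Week 24, day 1 (Monday) lands on 5798-06-11.

5798-06-11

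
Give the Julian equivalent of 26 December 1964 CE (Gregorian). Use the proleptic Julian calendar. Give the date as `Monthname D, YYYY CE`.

For dates in this range the Gregorian date is 13 days ahead of the Julian.
26 December 1964 Gregorian − 13 days → 13 December 1964 Julian.

December 13, 1964 CE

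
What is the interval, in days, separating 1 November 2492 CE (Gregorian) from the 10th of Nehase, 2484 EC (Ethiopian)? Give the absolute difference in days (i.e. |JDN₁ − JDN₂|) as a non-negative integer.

74

JDN of the first date = 2631550.
JDN of the second date = 2631476.
|2631476 − 2631550| = 74.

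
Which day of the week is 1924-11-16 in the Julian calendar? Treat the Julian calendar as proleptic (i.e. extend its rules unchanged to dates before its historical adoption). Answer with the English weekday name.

In the Gregorian calendar this is 29 November 1924 (JDN 2424119).
Since JDN mod 7 = 5 (0 = Monday), the day is Saturday.

Saturday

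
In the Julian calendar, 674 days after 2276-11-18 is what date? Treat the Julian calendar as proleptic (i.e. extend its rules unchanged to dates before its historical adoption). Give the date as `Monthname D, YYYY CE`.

The starting date is JDN 2552689; 2552689 + 674 = 2553363.
JDN 2553363 corresponds to September 23, 2278 CE.

September 23, 2278 CE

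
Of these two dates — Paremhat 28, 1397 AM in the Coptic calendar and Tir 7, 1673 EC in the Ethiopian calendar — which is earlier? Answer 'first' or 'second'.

Converting both to JDN: 2335126 vs 2335045; the smaller is the second.

second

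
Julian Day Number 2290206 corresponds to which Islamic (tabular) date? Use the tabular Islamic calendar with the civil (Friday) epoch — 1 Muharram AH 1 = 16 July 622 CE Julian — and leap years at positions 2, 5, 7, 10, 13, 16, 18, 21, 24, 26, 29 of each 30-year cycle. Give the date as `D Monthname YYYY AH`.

10 Jumada al-Thani 965 AH

The proleptic Gregorian equivalent of JDN 2290206 is 9 April 1558.
In the tabular Islamic calendar that day is 10 Jumada al-Thani 965 AH.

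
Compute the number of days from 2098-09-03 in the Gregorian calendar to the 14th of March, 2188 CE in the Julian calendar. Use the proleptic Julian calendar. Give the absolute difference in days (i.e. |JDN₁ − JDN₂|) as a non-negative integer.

32713

JDN of the first date = 2487585.
JDN of the second date = 2520298.
|2520298 − 2487585| = 32713.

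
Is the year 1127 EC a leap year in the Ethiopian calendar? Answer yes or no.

yes

1127 mod 4 = 3; in the Ethiopian calendar a year is leap when year mod 4 = 3, so it is a leap year.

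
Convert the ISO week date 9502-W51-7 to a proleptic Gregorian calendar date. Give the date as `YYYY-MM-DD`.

ISO week 1 of 9502 is the week containing the first Thursday of 9502.
Week 51, day 7 (Sunday) lands on 9502-12-21.

9502-12-21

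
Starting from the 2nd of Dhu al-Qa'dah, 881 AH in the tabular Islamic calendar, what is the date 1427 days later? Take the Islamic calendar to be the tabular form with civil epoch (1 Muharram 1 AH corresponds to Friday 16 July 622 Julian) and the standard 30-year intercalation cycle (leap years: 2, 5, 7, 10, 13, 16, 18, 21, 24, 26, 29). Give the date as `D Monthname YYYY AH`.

12 Dhu al-Qa'dah 885 AH

The starting date is JDN 2260579; 2260579 + 1427 = 2262006.
JDN 2262006 corresponds to 12 Dhu al-Qa'dah 885 AH.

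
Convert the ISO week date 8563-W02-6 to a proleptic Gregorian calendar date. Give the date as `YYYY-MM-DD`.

ISO week 1 of 8563 is the week containing the first Thursday of 8563.
Week 2, day 6 (Saturday) lands on 8563-01-15.

8563-01-15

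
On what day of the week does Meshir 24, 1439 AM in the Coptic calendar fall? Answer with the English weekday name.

Monday

Equivalently 1 March 1723 Gregorian, JDN 2350432.
JDN 2350432 mod 7 = 0, and JDN 0 was a Monday, so this is a Monday.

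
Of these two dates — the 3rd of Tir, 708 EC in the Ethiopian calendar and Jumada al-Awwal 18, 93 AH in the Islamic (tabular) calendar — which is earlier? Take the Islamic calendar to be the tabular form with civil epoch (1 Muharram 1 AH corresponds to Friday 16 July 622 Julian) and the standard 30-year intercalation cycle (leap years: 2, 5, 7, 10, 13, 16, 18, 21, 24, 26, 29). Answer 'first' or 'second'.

The two dates have Julian Day Numbers 1982575 and 1981177 respectively.
Since 1981177 < 1982575, the second date comes first.

second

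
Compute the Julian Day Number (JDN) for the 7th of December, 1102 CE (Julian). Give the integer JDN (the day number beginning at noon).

Equivalently 14 December 1102 (proleptic Gregorian).
JDN 2400001 is 17 November 1858 CE (Gregorian), MJD 0; the target day is −276097 days from there, so JDN = 2123904.

2123904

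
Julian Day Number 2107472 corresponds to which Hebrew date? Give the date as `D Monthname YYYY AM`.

12 Tevet 4818 AM

JDN 2107472 is 17 December 1057 in the proleptic Gregorian calendar.
In the Hebrew calendar that day is 12 Tevet 4818 AM.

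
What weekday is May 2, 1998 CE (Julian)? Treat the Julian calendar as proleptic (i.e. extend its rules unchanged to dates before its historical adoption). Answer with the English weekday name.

Friday

Equivalently 15 May 1998 Gregorian, JDN 2450949.
2450949 ≡ 4 (mod 7); counting from Monday = 0 gives Friday.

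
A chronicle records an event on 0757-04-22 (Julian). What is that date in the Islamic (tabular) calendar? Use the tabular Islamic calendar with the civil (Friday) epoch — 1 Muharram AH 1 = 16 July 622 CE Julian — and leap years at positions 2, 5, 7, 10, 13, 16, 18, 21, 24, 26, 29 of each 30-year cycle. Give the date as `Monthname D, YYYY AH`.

Dhu al-Qa'dah 27, 139 AH

Julian Day Number of the source date = 1997664.
Converting JDN 1997664 to the tabular Islamic calendar gives 27 Dhu al-Qa'dah 139 AH.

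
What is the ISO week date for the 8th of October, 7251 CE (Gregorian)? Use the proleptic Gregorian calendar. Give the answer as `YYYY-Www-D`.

7251-W40-7

The weekday is Sunday (ISO weekday 7).
That Sunday belongs to ISO week 40 of ISO year 7251.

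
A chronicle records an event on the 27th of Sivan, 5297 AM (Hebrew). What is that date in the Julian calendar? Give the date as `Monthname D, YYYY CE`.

June 6, 1537 CE

The source date corresponds to 16 June 1537 in the proleptic Gregorian calendar (JDN 2282604).
That day falls on 6 June 1537 CE in the Julian calendar.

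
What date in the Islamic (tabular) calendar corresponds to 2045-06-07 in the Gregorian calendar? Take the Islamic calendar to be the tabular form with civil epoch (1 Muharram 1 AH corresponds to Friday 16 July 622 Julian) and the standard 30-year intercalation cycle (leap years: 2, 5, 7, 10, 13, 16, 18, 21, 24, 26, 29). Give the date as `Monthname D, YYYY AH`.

Julian Day Number of the source date = 2468139.
Converting JDN 2468139 to the tabular Islamic calendar gives 21 Rajab 1467 AH.

Rajab 21, 1467 AH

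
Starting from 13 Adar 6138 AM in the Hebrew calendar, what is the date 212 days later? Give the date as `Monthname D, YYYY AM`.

Tishrei 19, 6139 AM

The starting date is JDN 2589678; 2589678 + 212 = 2589890.
JDN 2589890 corresponds to Tishrei 19, 6139 AM.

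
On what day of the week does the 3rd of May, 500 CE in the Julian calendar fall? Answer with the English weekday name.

Wednesday

This is JDN 1903806 (5 May 500 Gregorian).
JDN 1903806 mod 7 = 2, and JDN 0 was a Monday, so this is a Wednesday.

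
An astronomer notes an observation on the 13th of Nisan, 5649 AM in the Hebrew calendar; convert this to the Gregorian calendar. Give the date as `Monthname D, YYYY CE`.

Both dates share Julian Day Number 2411107; in the Gregorian calendar that is 14 April 1889 CE.

April 14, 1889 CE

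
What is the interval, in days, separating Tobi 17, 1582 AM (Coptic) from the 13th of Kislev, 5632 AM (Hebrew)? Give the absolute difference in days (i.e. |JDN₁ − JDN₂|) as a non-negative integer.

JDN of the first date = 2402626.
JDN of the second date = 2404758.
|2404758 − 2402626| = 2132.

2132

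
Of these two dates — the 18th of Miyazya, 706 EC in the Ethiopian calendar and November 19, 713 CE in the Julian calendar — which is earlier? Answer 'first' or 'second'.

First date → JDN 1981949; second date → JDN 1981804.
JDN 1981804 < JDN 1981949, so the second date is earlier.

second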